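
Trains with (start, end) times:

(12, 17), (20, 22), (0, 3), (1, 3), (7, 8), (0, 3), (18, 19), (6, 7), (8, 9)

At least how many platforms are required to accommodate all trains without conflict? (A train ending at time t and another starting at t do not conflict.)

Count concurrent intervals with a sweep; the peak is the room count.
starts: [0, 0, 1, 6, 7, 8, 12, 18, 20]
ends:   [3, 3, 3, 7, 8, 9, 17, 19, 22]
s0→1 s0→2 s1→3  — peak 3.

3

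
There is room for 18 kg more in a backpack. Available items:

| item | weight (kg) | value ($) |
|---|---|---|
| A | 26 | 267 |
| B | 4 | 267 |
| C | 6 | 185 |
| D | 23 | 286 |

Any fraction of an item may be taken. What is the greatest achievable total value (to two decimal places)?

Order: B (267/4=66.75) > C (185/6=30.83) > D (286/23=12.43) > A (267/26=10.27)
Fill: take B (4 @ 267) → take C (6 @ 185) → take 8/23 of D → 99.48; 18/18 used.
Total value = 551.48

551.48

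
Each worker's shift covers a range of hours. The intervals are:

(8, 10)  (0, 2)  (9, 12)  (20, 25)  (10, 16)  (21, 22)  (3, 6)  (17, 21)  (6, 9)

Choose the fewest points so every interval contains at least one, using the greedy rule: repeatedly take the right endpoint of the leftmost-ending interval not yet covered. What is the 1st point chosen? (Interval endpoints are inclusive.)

Process intervals by earliest right end; each time one isn't hit yet, stab at its right endpoint.
Sorted: [0,2] [3,6] [6,9] [8,10] [9,12] [10,16] [17,21] [21,22] [20,25]
{[0,2]} hit by 2; {[3,6],[6,9]} hit by 6; {[8,10],[9,12],[10,16]} hit by 10; {[17,21],[21,22],[20,25]} hit by 21.
Points: 2, 6, 10, 21 (4 total).

2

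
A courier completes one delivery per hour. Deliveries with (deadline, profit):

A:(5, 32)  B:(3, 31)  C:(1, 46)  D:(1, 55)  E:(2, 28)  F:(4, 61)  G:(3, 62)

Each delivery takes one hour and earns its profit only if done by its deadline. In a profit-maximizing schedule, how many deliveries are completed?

By profit: G(d3,62), F(d4,61), D(d1,55), C(d1,46), A(d5,32), B(d3,31), E(d2,28)
G→slot 3; F→slot 4; D→slot 1; C skipped; A→slot 5; B→slot 2; E skipped.
5 of 7 scheduled.

5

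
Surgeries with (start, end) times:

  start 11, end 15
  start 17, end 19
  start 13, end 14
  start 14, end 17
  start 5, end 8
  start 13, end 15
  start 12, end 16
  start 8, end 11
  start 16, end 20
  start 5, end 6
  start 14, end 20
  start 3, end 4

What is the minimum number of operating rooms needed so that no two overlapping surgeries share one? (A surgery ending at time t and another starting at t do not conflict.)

5

Count concurrent intervals with a sweep; the peak is the room count.
Events (time:±→running): 3:+→1 4:-→0 5:+→1 5:+→2 6:-→1 8:-→0 8:+→1 11:-→0 11:+→1 12:+→2 13:+→3 13:+→4 14:-→3 14:+→4 14:+→5 … peak 5.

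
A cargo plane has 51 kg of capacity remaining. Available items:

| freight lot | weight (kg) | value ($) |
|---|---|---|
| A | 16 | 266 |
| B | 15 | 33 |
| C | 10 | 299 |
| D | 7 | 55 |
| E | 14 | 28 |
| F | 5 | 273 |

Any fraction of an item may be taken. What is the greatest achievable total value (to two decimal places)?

921.60

Order: F (273/5=54.60) > C (299/10=29.90) > A (266/16=16.62) > D (55/7=7.86) > B (33/15=2.20) > E (28/14=2.00)
Fill: take F (5 @ 273) → take C (10 @ 299) → take A (16 @ 266) → take D (7 @ 55) → take 13/15 of B → 28.60; 51/51 used.
Total value = 921.60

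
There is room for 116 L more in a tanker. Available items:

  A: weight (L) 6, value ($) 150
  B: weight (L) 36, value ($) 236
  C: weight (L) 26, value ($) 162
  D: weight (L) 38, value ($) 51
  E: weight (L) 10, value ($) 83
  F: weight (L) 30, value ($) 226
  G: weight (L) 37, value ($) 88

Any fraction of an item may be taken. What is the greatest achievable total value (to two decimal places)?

Sort by value per unit weight and fill in that order.
Ratios (sorted): A 25.00, E 8.30, F 7.53, B 6.56, C 6.23, G 2.38, D 1.34
take A (6 @ 150); take E (10 @ 83); take F (30 @ 226); take B (36 @ 236); take C (26 @ 162); take 8/37 of G → 19.03. Capacity used 116/116.
Total value = 876.03

876.03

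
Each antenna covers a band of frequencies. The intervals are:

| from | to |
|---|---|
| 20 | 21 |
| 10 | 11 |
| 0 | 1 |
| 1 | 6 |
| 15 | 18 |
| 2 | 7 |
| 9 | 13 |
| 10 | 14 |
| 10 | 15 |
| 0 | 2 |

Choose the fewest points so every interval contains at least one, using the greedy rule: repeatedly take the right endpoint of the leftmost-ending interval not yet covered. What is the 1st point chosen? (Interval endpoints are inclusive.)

1

Sorted: [0,1] [0,2] [1,6] [2,7] [10,11] [9,13] [10,14] [10,15] [15,18] [20,21]
{[0,1],[0,2],[1,6]} hit by 1; {[2,7]} hit by 7; {[10,11],[9,13],[10,14],[10,15]} hit by 11; {[15,18]} hit by 18; {[20,21]} hit by 21.
Points: 1, 7, 11, 18, 21 (5 total).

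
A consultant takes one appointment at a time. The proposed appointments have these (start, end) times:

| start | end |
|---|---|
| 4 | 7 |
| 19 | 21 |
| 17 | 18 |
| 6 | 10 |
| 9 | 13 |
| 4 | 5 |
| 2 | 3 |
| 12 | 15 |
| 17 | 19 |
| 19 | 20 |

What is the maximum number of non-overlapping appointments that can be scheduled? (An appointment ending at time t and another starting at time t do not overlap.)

6

Sorted by end: (2,3)  (4,5)  (4,7)  (6,10)  (9,13)  (12,15)  (17,18)  (17,19)  (19,20)  (19,21)
take (2,3); take (4,5); take (6,10); take (12,15); take (17,18); take (19,20); skip (19,21).
Selected 6 appointments.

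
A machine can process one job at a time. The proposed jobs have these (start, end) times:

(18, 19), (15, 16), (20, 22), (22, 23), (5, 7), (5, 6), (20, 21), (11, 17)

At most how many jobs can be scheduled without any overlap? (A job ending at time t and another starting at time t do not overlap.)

Sort by end time and greedily take each interval whose start is ≥ the last chosen end.
Sorted by end: (5,6)  (5,7)  (15,16)  (11,17)  (18,19)  (20,21)  (20,22)  (22,23)
take (5,6); skip (5,7); take (15,16); take (18,19); take (20,21); skip (20,22); take (22,23).
Selected 5 jobs.

5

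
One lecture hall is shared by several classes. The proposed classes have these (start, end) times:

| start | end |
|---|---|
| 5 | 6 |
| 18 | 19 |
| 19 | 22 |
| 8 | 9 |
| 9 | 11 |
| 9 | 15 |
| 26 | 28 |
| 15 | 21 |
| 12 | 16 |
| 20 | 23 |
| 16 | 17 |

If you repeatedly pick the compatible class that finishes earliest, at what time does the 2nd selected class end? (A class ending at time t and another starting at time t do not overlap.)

Sort by end time and greedily take each interval whose start is ≥ the last chosen end.
Sorted by end: (5,6)  (8,9)  (9,11)  (9,15)  (12,16)  (16,17)  (18,19)  (15,21)  (19,22)  (20,23)  (26,28)
take (5,6); take (8,9); take (9,11); skip (9,15); take (12,16); take (16,17); take (18,19); take (19,22); skip (20,23); take (26,28).
Selected: (5,6) (8,9) (9,11) (12,16) (16,17) (18,19) (19,22) (26,28)

9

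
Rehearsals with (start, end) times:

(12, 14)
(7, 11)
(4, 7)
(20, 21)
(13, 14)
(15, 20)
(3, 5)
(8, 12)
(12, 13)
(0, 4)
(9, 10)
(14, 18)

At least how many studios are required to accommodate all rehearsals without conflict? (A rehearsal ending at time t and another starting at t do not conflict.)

starts: [0, 3, 4, 7, 8, 9, 12, 12, 13, 14, 15, 20]
ends:   [4, 5, 7, 10, 11, 12, 13, 14, 14, 18, 20, 21]
s0→1 s3→2 e4→1 s4→2 e5→1 e7→0 s7→1 s8→2 s9→3  — peak 3.

3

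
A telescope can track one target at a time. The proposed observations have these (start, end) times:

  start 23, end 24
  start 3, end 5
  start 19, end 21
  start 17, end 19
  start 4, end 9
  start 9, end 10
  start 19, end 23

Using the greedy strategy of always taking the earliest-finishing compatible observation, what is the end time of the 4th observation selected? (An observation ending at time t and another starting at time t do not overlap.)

21

Greedy by earliest finish: after sorting by end time, pick each interval compatible with the last pick.
By end time: (3,5), (4,9), (9,10), (17,19), (19,21), (19,23), (23,24).
Pick (3,5); next start ≥ 5 → (9,10); next start ≥ 10 → (17,19); next start ≥ 19 → (19,21); next start ≥ 21 → (23,24).
Selected: (3,5) (9,10) (17,19) (19,21) (23,24)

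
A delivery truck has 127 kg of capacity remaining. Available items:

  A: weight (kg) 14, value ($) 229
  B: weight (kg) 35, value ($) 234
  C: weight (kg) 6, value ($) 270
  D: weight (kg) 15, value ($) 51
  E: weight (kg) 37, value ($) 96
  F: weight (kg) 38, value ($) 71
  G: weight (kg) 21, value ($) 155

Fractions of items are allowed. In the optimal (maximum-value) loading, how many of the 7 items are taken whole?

Sort by value per unit weight and fill in that order.
Ratios (sorted): C 45.00, A 16.36, G 7.38, B 6.69, D 3.40, E 2.59, F 1.87
take C (6 @ 270); take A (14 @ 229); take G (21 @ 155); take B (35 @ 234); take D (15 @ 51); take 36/37 of E → 93.41. Capacity used 127/127.
5 item(s) taken whole; one partial (take 36/37 of E).

5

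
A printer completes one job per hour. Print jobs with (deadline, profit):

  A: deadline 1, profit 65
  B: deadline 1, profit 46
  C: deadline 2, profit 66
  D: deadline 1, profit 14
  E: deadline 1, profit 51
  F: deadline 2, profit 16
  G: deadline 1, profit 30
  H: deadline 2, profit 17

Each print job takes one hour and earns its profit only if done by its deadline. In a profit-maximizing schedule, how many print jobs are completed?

2

Take jobs in profit order; each goes to the latest open slot no later than its deadline.
Profit order: C=66 A=65 E=51 B=46 G=30 H=17 F=16 D=14
Assign: C→slot 2, A→slot 1, E skipped, B skipped, G skipped, H skipped, F skipped, D skipped.
Slots: [1:A] [2:C]
2 of 8 scheduled.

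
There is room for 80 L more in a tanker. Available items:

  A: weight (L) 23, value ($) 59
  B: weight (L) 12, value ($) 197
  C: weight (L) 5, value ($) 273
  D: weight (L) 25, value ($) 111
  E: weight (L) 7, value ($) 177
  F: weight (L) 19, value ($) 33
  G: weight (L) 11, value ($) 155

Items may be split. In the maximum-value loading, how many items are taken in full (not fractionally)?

Greedy by value/weight ratio, highest first.
Order: C (273/5=54.60) > E (177/7=25.29) > B (197/12=16.42) > G (155/11=14.09) > D (111/25=4.44) > A (59/23=2.57) > F (33/19=1.74)
Fill: take C (5 @ 273) → take E (7 @ 177) → take B (12 @ 197) → take G (11 @ 155) → take D (25 @ 111) → take 20/23 of A → 51.30; 80/80 used.
5 item(s) taken whole; one partial (take 20/23 of A).

5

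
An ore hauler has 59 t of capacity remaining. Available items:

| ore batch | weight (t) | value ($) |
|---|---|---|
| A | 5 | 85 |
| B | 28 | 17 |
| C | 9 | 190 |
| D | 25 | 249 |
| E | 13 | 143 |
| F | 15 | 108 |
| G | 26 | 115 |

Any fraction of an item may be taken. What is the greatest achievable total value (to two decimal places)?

717.40

Greedy by value/weight ratio, highest first.
Ratios (sorted): C 21.11, A 17.00, E 11.00, D 9.96, F 7.20, G 4.42, B 0.61
take C (9 @ 190); take A (5 @ 85); take E (13 @ 143); take D (25 @ 249); take 7/15 of F → 50.40. Capacity used 59/59.
Total value = 717.40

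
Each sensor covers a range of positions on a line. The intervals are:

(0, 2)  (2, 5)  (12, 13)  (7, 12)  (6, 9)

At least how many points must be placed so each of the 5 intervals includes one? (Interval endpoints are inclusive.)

Sort by right endpoint; whenever an interval is uncovered, place a point at its right end.
By right end: [0,2]  [2,5]  [6,9]  [7,12]  [12,13]
[0,2] uncovered → point at 2; [6,9] uncovered → point at 9; [12,13] uncovered → point at 13.
Points: 2, 9, 13 (3 total).

3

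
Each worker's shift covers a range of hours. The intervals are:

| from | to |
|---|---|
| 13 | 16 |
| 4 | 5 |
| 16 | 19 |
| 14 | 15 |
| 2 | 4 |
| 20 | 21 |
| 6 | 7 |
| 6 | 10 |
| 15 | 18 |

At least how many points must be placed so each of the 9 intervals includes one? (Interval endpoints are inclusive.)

Sort by right endpoint; whenever an interval is uncovered, place a point at its right end.
By right end: [2,4]  [4,5]  [6,7]  [6,10]  [14,15]  [13,16]  [15,18]  [16,19]  [20,21]
[2,4] uncovered → point at 4; [6,7] uncovered → point at 7; [14,15] uncovered → point at 15; [16,19] uncovered → point at 19; [20,21] uncovered → point at 21.
Points: 4, 7, 15, 19, 21 (5 total).

5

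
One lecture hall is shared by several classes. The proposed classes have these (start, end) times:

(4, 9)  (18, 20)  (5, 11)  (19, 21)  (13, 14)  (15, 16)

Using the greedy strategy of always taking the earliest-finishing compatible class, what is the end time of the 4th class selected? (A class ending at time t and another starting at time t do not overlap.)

20

Sort by end time and greedily take each interval whose start is ≥ the last chosen end.
Sorted by end: (4,9)  (5,11)  (13,14)  (15,16)  (18,20)  (19,21)
take (4,9); skip (5,11); take (13,14); take (15,16); take (18,20); skip (19,21).
Selected: (4,9) (13,14) (15,16) (18,20)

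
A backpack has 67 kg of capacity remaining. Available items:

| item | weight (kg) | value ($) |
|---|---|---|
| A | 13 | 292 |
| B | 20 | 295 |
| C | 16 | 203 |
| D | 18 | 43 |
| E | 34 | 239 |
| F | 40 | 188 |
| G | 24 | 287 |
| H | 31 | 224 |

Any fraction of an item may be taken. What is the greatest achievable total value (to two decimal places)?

1005.25

Order: A (292/13=22.46) > B (295/20=14.75) > C (203/16=12.69) > G (287/24=11.96) > H (224/31=7.23) > E (239/34=7.03) > F (188/40=4.70) > D (43/18=2.39)
Fill: take A (13 @ 292) → take B (20 @ 295) → take C (16 @ 203) → take 18/24 of G → 215.25; 67/67 used.
Total value = 1005.25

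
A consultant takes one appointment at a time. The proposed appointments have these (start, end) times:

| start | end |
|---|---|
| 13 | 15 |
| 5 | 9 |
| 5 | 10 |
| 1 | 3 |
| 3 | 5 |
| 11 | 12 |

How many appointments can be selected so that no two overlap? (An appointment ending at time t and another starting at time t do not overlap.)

5

Sorted by end: (1,3)  (3,5)  (5,9)  (5,10)  (11,12)  (13,15)
take (1,3); take (3,5); take (5,9); skip (5,10); take (11,12); take (13,15).
Selected 5 appointments.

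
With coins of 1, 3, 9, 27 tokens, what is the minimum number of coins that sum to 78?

Greedy: take as many of the largest coin as possible, then repeat with the remainder.
78 − 2×27→24 − 2×9→6 − 2×3→0
Total coins = 2 + 2 + 2 = 6

6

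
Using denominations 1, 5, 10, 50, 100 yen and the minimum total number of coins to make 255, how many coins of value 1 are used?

0

255 − 2×100→55 − 1×50→5 − 1×5→0
Count of 1: 0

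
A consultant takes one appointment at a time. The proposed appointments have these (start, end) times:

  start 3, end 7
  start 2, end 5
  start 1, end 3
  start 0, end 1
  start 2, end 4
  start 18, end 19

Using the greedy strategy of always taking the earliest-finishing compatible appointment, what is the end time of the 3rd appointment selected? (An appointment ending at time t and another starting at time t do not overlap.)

7

Order by finish time; keep every interval that doesn't clash with the previous kept one.
By end time: (0,1), (1,3), (2,4), (2,5), (3,7), (18,19).
Pick (0,1); next start ≥ 1 → (1,3); next start ≥ 3 → (3,7); next start ≥ 7 → (18,19).
Selected: (0,1) (1,3) (3,7) (18,19)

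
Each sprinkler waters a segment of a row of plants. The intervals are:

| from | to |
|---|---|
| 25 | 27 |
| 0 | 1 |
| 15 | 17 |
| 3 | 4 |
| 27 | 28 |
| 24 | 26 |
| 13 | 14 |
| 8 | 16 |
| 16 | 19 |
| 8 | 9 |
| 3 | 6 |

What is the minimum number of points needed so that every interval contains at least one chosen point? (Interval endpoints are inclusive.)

By right end: [0,1]  [3,4]  [3,6]  [8,9]  [13,14]  [8,16]  [15,17]  [16,19]  [24,26]  [25,27]  [27,28]
[0,1] uncovered → point at 1; [3,4] uncovered → point at 4; [8,9] uncovered → point at 9; [13,14] uncovered → point at 14; [15,17] uncovered → point at 17; [24,26] uncovered → point at 26; [27,28] uncovered → point at 28.
Points: 1, 4, 9, 14, 17, 26, 28 (7 total).

7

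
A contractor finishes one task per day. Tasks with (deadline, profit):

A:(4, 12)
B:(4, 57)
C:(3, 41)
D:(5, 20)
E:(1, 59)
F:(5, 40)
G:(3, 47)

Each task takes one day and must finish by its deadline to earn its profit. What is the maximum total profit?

Sort by profit descending; place each in the latest free slot ≤ its deadline.
By profit: E(d1,59), B(d4,57), G(d3,47), C(d3,41), F(d5,40), D(d5,20), A(d4,12)
E→slot 1; B→slot 4; G→slot 3; C→slot 2; F→slot 5; D skipped; A skipped.
Profit = 59 + 41 + 47 + 57 + 40 = 244

244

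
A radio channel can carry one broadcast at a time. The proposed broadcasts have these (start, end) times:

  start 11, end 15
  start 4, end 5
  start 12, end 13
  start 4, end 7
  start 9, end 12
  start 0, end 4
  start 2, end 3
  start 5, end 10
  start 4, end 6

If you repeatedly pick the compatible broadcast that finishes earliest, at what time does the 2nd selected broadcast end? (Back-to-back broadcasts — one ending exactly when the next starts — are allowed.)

5

Sort by end time and greedily take each interval whose start is ≥ the last chosen end.
By end time: (2,3), (0,4), (4,5), (4,6), (4,7), (5,10), (9,12), (12,13), (11,15).
Pick (2,3); next start ≥ 3 → (4,5); next start ≥ 5 → (5,10); next start ≥ 10 → (12,13).
Selected: (2,3) (4,5) (5,10) (12,13)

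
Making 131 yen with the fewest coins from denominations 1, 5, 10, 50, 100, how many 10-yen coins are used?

3

Use the largest denomination that fits, subtract, and repeat.
131 − 1×100→31 − 3×10→1 − 1×1→0
Count of 10: 3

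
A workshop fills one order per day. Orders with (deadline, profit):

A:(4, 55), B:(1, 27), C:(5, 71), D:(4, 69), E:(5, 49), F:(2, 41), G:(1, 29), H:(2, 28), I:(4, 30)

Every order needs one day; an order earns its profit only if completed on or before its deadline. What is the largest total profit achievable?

Profit order: C=71 D=69 A=55 E=49 F=41 I=30 G=29 H=28 B=27
Assign: C→slot 5, D→slot 4, A→slot 3, E→slot 2, F→slot 1, I skipped, G skipped, H skipped, B skipped.
Slots: [1:F] [2:E] [3:A] [4:D] [5:C]
Profit = 41 + 49 + 55 + 69 + 71 = 285

285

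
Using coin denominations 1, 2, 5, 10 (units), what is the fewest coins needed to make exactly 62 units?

7

62 = 6×10 + 1×2
Total coins = 6 + 1 = 7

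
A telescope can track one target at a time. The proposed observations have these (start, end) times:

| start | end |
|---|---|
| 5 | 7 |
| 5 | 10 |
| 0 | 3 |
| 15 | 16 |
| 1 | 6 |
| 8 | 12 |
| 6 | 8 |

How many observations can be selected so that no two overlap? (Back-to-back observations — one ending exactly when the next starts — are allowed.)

4

Order by finish time; keep every interval that doesn't clash with the previous kept one.
Sorted by end: (0,3)  (1,6)  (5,7)  (6,8)  (5,10)  (8,12)  (15,16)
take (0,3); take (5,7); skip (5,10); take (8,12); take (15,16).
Selected 4 observations.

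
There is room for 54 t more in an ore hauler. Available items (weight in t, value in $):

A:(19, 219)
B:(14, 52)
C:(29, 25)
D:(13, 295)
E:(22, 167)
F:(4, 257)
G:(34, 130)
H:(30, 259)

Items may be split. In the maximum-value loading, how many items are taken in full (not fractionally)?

Ratios (sorted): F 64.25, D 22.69, A 11.53, H 8.63, E 7.59, G 3.82, B 3.71, C 0.86
take F (4 @ 257); take D (13 @ 295); take A (19 @ 219); take 18/30 of H → 155.40. Capacity used 54/54.
3 item(s) taken whole; one partial (take 18/30 of H).

3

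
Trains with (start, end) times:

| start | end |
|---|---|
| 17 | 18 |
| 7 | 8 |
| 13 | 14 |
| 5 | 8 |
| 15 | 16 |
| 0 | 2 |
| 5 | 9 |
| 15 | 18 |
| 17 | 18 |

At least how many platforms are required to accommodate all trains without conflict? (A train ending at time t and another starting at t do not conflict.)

3

Count concurrent intervals with a sweep; the peak is the room count.
Events (time:±→running): 0:+→1 2:-→0 5:+→1 5:+→2 7:+→3 … peak 3.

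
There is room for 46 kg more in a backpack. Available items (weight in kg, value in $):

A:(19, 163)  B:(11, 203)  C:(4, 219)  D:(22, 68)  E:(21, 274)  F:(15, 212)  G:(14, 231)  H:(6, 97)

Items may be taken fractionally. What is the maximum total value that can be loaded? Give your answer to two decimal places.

905.47

Sort by value per unit weight and fill in that order.
Order: C (219/4=54.75) > B (203/11=18.45) > G (231/14=16.50) > H (97/6=16.17) > F (212/15=14.13) > E (274/21=13.05) > A (163/19=8.58) > D (68/22=3.09)
Fill: take C (4 @ 219) → take B (11 @ 203) → take G (14 @ 231) → take H (6 @ 97) → take 11/15 of F → 155.47; 46/46 used.
Total value = 905.47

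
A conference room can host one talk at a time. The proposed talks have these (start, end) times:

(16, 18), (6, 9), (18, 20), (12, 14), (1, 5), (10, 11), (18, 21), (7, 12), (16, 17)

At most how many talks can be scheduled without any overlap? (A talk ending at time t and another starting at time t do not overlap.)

6

Sort by end time and greedily take each interval whose start is ≥ the last chosen end.
By end time: (1,5), (6,9), (10,11), (7,12), (12,14), (16,17), (16,18), (18,20), (18,21).
Pick (1,5); next start ≥ 5 → (6,9); next start ≥ 9 → (10,11); next start ≥ 11 → (12,14); next start ≥ 14 → (16,17); next start ≥ 17 → (18,20).
Selected 6 talks.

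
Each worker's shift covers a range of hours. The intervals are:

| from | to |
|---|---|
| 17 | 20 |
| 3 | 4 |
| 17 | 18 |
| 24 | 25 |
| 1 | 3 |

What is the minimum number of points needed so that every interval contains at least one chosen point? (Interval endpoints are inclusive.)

By right end: [1,3]  [3,4]  [17,18]  [17,20]  [24,25]
[1,3] uncovered → point at 3; [17,18] uncovered → point at 18; [24,25] uncovered → point at 25.
Points: 3, 18, 25 (3 total).

3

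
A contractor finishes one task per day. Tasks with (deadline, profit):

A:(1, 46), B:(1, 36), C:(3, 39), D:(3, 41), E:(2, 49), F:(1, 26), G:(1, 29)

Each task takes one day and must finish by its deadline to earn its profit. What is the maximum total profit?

136

By profit: E(d2,49), A(d1,46), D(d3,41), C(d3,39), B(d1,36), G(d1,29), F(d1,26)
E→slot 2; A→slot 1; D→slot 3; C skipped; B skipped; G skipped; F skipped.
Profit = 46 + 49 + 41 = 136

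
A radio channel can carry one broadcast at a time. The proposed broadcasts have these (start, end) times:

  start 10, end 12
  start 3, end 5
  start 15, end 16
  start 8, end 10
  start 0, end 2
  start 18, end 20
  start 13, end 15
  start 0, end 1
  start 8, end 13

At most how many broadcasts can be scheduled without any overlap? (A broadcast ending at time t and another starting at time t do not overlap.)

Sorted by end: (0,1)  (0,2)  (3,5)  (8,10)  (10,12)  (8,13)  (13,15)  (15,16)  (18,20)
take (0,1); skip (0,2); take (3,5); take (8,10); take (10,12); take (13,15); take (15,16); take (18,20).
Selected 7 broadcasts.

7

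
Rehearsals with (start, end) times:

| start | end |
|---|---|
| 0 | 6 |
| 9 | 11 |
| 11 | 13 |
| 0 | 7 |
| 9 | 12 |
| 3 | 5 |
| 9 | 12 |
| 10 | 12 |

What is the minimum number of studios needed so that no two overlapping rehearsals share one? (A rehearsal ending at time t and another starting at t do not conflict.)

4

Events (time:±→running): 0:+→1 0:+→2 3:+→3 5:-→2 6:-→1 7:-→0 9:+→1 9:+→2 9:+→3 10:+→4 … peak 4.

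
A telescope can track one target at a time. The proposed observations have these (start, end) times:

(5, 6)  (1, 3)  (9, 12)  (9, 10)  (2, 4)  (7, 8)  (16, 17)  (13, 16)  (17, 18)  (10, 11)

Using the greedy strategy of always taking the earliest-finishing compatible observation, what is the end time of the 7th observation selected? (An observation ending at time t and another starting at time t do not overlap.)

17

By end time: (1,3), (2,4), (5,6), (7,8), (9,10), (10,11), (9,12), (13,16), (16,17), (17,18).
Pick (1,3); next start ≥ 3 → (5,6); next start ≥ 6 → (7,8); next start ≥ 8 → (9,10); next start ≥ 10 → (10,11); next start ≥ 11 → (13,16); next start ≥ 16 → (16,17); next start ≥ 17 → (17,18).
Selected: (1,3) (5,6) (7,8) (9,10) (10,11) (13,16) (16,17) (17,18)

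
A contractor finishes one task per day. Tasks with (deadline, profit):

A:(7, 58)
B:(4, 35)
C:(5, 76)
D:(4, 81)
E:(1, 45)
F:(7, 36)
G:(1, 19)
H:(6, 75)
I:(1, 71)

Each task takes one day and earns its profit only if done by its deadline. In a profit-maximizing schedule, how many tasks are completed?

Sort by profit descending; place each in the latest free slot ≤ its deadline.
By profit: D(d4,81), C(d5,76), H(d6,75), I(d1,71), A(d7,58), E(d1,45), F(d7,36), B(d4,35), G(d1,19)
D→slot 4; C→slot 5; H→slot 6; I→slot 1; A→slot 7; E skipped; F→slot 3; B→slot 2; G skipped.
7 of 9 scheduled.

7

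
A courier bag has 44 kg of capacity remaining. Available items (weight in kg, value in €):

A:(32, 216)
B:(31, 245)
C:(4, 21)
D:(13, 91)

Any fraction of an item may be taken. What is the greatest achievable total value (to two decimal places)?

336.00

Greedy by value/weight ratio, highest first.
Order: B (245/31=7.90) > D (91/13=7.00) > A (216/32=6.75) > C (21/4=5.25)
Fill: take B (31 @ 245) → take D (13 @ 91); 44/44 used.
Total value = 336.00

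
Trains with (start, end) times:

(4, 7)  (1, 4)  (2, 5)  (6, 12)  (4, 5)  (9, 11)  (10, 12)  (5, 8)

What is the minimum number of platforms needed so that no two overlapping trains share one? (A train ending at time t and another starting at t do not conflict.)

The answer is the maximum number of intervals overlapping at any instant.
starts: [1, 2, 4, 4, 5, 6, 9, 10]
ends:   [4, 5, 5, 7, 8, 11, 12, 12]
s1→1 s2→2 e4→1 s4→2 s4→3  — peak 3.

3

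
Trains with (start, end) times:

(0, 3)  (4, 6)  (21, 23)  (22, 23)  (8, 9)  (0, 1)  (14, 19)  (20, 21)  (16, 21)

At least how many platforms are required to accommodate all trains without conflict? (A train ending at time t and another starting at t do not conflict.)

2

The answer is the maximum number of intervals overlapping at any instant.
starts: [0, 0, 4, 8, 14, 16, 20, 21, 22]
ends:   [1, 3, 6, 9, 19, 21, 21, 23, 23]
s0→1 s0→2  — peak 2.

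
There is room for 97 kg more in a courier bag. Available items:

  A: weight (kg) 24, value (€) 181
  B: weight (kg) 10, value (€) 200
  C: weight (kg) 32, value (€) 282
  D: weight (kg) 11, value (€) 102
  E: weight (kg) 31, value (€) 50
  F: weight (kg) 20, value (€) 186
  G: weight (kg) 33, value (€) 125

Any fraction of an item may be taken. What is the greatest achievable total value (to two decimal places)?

Greedy by value/weight ratio, highest first.
Ratios (sorted): B 20.00, F 9.30, D 9.27, C 8.81, A 7.54, G 3.79, E 1.61
take B (10 @ 200); take F (20 @ 186); take D (11 @ 102); take C (32 @ 282); take A (24 @ 181). Capacity used 97/97.
Total value = 951.00

951.00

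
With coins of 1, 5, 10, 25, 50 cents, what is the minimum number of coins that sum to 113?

113 − 2×50→13 − 1×10→3 − 3×1→0
Total coins = 2 + 1 + 3 = 6

6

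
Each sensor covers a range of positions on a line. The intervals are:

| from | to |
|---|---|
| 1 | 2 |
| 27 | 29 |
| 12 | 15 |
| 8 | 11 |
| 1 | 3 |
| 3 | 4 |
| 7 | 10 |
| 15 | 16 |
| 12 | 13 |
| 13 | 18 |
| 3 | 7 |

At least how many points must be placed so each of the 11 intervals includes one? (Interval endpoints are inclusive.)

Sort by right endpoint; whenever an interval is uncovered, place a point at its right end.
Sorted: [1,2] [1,3] [3,4] [3,7] [7,10] [8,11] [12,13] [12,15] [15,16] [13,18] [27,29]
{[1,2],[1,3]} hit by 2; {[3,4],[3,7]} hit by 4; {[7,10],[8,11]} hit by 10; {[12,13],[12,15]} hit by 13; {[15,16],[13,18]} hit by 16; {[27,29]} hit by 29.
Points: 2, 4, 10, 13, 16, 29 (6 total).

6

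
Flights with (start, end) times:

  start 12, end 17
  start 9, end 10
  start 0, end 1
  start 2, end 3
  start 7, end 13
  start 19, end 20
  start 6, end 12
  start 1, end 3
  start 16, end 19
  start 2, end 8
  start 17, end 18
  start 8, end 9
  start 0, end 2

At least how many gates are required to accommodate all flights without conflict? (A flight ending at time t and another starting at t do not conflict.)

3

starts: [0, 0, 1, 2, 2, 6, 7, 8, 9, 12, 16, 17, 19]
ends:   [1, 2, 3, 3, 8, 9, 10, 12, 13, 17, 18, 19, 20]
s0→1 s0→2 e1→1 s1→2 e2→1 s2→2 s2→3  — peak 3.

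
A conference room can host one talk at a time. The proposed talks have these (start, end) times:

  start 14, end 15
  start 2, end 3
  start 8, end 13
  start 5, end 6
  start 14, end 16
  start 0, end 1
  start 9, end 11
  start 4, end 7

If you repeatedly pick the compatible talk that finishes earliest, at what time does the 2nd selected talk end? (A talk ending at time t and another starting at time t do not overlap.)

3

By end time: (0,1), (2,3), (5,6), (4,7), (9,11), (8,13), (14,15), (14,16).
Pick (0,1); next start ≥ 1 → (2,3); next start ≥ 3 → (5,6); next start ≥ 6 → (9,11); next start ≥ 11 → (14,15).
Selected: (0,1) (2,3) (5,6) (9,11) (14,15)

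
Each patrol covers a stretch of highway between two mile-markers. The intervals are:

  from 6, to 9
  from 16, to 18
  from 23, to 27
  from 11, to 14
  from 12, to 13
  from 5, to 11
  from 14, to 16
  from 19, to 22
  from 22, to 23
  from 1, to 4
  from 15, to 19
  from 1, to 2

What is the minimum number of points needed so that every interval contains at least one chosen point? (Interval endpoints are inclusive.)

Sort by right endpoint; whenever an interval is uncovered, place a point at its right end.
Sorted: [1,2] [1,4] [6,9] [5,11] [12,13] [11,14] [14,16] [16,18] [15,19] [19,22] [22,23] [23,27]
{[1,2],[1,4]} hit by 2; {[6,9],[5,11]} hit by 9; {[12,13],[11,14]} hit by 13; {[14,16],[16,18],[15,19]} hit by 16; {[19,22],[22,23]} hit by 22; {[23,27]} hit by 27.
Points: 2, 9, 13, 16, 22, 27 (6 total).

6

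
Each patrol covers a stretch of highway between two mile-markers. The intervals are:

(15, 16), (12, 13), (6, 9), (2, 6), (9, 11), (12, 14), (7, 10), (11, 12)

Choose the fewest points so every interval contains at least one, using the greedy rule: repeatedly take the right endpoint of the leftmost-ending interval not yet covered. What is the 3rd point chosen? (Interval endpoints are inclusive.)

12

Sort by right endpoint; whenever an interval is uncovered, place a point at its right end.
By right end: [2,6]  [6,9]  [7,10]  [9,11]  [11,12]  [12,13]  [12,14]  [15,16]
[2,6] uncovered → point at 6; [7,10] uncovered → point at 10; [11,12] uncovered → point at 12; [15,16] uncovered → point at 16.
Points: 6, 10, 12, 16 (4 total).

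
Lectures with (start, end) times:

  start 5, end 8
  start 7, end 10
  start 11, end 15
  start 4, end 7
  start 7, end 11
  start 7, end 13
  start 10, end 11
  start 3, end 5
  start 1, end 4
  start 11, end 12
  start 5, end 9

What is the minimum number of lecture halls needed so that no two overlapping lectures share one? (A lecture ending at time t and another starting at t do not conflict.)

5

The answer is the maximum number of intervals overlapping at any instant.
starts: [1, 3, 4, 5, 5, 7, 7, 7, 10, 11, 11]
ends:   [4, 5, 7, 8, 9, 10, 11, 11, 12, 13, 15]
s1→1 s3→2 e4→1 s4→2 e5→1 s5→2 s5→3 e7→2 s7→3 s7→4 s7→5  — peak 5.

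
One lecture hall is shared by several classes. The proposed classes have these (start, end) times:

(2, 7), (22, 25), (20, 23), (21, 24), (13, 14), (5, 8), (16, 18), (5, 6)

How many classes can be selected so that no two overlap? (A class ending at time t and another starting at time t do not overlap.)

4

Sorted by end: (5,6)  (2,7)  (5,8)  (13,14)  (16,18)  (20,23)  (21,24)  (22,25)
take (5,6); skip (5,8); take (13,14); take (16,18); take (20,23); skip (22,25).
Selected 4 classes.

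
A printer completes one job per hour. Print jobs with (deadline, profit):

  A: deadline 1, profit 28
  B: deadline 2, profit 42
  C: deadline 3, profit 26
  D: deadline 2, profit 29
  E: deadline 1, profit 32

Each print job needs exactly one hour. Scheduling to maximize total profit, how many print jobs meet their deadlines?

Profit order: B=42 E=32 D=29 A=28 C=26
Assign: B→slot 2, E→slot 1, D skipped, A skipped, C→slot 3.
Slots: [1:E] [2:B] [3:C]
3 of 5 scheduled.

3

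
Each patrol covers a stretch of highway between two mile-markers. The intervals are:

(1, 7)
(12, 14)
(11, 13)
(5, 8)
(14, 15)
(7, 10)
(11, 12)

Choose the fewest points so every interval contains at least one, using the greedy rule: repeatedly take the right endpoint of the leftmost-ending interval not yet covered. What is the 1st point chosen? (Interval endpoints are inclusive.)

7

Sort by right endpoint; whenever an interval is uncovered, place a point at its right end.
Sorted: [1,7] [5,8] [7,10] [11,12] [11,13] [12,14] [14,15]
{[1,7],[5,8],[7,10]} hit by 7; {[11,12],[11,13],[12,14]} hit by 12; {[14,15]} hit by 15.
Points: 7, 12, 15 (3 total).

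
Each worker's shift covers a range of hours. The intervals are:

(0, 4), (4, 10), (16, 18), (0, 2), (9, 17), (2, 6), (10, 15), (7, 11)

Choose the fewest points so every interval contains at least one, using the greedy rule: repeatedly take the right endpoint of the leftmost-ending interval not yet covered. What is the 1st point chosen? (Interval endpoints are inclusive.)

Sort by right endpoint; whenever an interval is uncovered, place a point at its right end.
Sorted: [0,2] [0,4] [2,6] [4,10] [7,11] [10,15] [9,17] [16,18]
{[0,2],[0,4],[2,6]} hit by 2; {[4,10],[7,11],[10,15],[9,17]} hit by 10; {[16,18]} hit by 18.
Points: 2, 10, 18 (3 total).

2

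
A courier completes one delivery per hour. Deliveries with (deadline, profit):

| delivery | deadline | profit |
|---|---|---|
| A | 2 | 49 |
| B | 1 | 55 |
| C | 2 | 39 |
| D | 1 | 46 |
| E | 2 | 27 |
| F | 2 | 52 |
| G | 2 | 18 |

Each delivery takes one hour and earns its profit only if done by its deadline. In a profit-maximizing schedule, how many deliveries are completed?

2

Sort by profit descending; place each in the latest free slot ≤ its deadline.
By profit: B(d1,55), F(d2,52), A(d2,49), D(d1,46), C(d2,39), E(d2,27), G(d2,18)
B→slot 1; F→slot 2; A skipped; D skipped; C skipped; E skipped; G skipped.
2 of 7 scheduled.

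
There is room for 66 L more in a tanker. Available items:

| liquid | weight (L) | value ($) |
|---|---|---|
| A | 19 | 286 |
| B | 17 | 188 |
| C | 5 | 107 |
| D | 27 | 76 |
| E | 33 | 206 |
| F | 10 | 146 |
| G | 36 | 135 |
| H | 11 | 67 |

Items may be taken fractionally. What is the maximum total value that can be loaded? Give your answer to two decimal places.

820.64

Order: C (107/5=21.40) > A (286/19=15.05) > F (146/10=14.60) > B (188/17=11.06) > E (206/33=6.24) > H (67/11=6.09) > G (135/36=3.75) > D (76/27=2.81)
Fill: take C (5 @ 107) → take A (19 @ 286) → take F (10 @ 146) → take B (17 @ 188) → take 15/33 of E → 93.64; 66/66 used.
Total value = 820.64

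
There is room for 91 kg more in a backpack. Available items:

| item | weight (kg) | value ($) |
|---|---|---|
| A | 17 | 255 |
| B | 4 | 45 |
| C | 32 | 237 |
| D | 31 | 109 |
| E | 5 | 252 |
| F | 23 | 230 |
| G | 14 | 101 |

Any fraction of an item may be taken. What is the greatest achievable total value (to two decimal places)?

1091.14

Order: E (252/5=50.40) > A (255/17=15.00) > B (45/4=11.25) > F (230/23=10.00) > C (237/32=7.41) > G (101/14=7.21) > D (109/31=3.52)
Fill: take E (5 @ 252) → take A (17 @ 255) → take B (4 @ 45) → take F (23 @ 230) → take C (32 @ 237) → take 10/14 of G → 72.14; 91/91 used.
Total value = 1091.14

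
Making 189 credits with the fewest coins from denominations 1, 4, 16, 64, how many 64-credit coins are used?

2

Greedy: take as many of the largest coin as possible, then repeat with the remainder.
189 = 2×64 + 3×16 + 3×4 + 1×1
Count of 64: 2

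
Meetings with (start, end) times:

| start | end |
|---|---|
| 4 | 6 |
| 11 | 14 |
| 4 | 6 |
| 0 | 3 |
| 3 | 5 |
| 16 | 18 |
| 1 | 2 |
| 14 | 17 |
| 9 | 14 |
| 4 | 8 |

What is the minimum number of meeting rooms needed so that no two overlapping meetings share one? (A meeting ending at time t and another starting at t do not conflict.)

4

starts: [0, 1, 3, 4, 4, 4, 9, 11, 14, 16]
ends:   [2, 3, 5, 6, 6, 8, 14, 14, 17, 18]
s0→1 s1→2 e2→1 e3→0 s3→1 s4→2 s4→3 s4→4  — peak 4.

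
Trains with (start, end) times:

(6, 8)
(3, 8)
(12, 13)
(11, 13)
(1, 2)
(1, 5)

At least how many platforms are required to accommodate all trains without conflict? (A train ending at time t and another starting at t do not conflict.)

2

The answer is the maximum number of intervals overlapping at any instant.
Events (time:±→running): 1:+→1 1:+→2 … peak 2.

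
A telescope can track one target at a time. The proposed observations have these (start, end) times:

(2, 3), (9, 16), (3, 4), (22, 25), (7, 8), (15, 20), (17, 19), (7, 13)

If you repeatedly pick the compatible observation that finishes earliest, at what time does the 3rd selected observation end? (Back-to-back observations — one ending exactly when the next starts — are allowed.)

Sorted by end: (2,3)  (3,4)  (7,8)  (7,13)  (9,16)  (17,19)  (15,20)  (22,25)
take (2,3); take (3,4); take (7,8); skip (7,13); take (9,16); take (17,19); skip (15,20); take (22,25).
Selected: (2,3) (3,4) (7,8) (9,16) (17,19) (22,25)

8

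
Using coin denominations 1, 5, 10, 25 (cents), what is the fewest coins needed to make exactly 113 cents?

Use the largest denomination that fits, subtract, and repeat.
113 − 4×25→13 − 1×10→3 − 3×1→0
Total coins = 4 + 1 + 3 = 8

8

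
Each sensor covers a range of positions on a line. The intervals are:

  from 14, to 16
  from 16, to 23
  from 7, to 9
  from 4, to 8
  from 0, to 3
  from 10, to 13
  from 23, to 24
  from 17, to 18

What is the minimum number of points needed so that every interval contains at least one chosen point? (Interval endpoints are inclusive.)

6

Process intervals by earliest right end; each time one isn't hit yet, stab at its right endpoint.
By right end: [0,3]  [4,8]  [7,9]  [10,13]  [14,16]  [17,18]  [16,23]  [23,24]
[0,3] uncovered → point at 3; [4,8] uncovered → point at 8; [10,13] uncovered → point at 13; [14,16] uncovered → point at 16; [17,18] uncovered → point at 18; [23,24] uncovered → point at 24.
Points: 3, 8, 13, 16, 18, 24 (6 total).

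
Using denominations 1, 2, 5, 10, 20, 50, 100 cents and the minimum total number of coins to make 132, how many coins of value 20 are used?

Greedy: take as many of the largest coin as possible, then repeat with the remainder.
132 − 1×100→32 − 1×20→12 − 1×10→2 − 1×2→0
Count of 20: 1

1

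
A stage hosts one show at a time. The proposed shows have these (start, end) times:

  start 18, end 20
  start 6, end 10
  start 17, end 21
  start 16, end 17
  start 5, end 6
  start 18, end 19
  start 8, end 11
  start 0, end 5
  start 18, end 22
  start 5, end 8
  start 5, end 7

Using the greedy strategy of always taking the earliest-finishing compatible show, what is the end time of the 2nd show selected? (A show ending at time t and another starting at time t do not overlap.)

Sorted by end: (0,5)  (5,6)  (5,7)  (5,8)  (6,10)  (8,11)  (16,17)  (18,19)  (18,20)  (17,21)  (18,22)
take (0,5); take (5,6); skip (5,8); take (6,10); take (16,17); take (18,19).
Selected: (0,5) (5,6) (6,10) (16,17) (18,19)

6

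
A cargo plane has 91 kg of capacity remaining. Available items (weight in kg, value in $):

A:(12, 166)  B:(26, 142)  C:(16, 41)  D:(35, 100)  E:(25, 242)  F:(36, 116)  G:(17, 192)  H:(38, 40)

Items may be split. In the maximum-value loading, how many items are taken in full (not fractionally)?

4

Sort by value per unit weight and fill in that order.
Ratios (sorted): A 13.83, G 11.29, E 9.68, B 5.46, F 3.22, D 2.86, C 2.56, H 1.05
take A (12 @ 166); take G (17 @ 192); take E (25 @ 242); take B (26 @ 142); take 11/36 of F → 35.44. Capacity used 91/91.
4 item(s) taken whole; one partial (take 11/36 of F).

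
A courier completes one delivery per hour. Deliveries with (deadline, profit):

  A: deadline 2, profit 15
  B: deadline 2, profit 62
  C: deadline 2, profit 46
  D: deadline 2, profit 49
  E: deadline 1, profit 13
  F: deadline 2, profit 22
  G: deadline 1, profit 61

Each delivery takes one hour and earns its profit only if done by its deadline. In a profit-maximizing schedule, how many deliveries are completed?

2

Take jobs in profit order; each goes to the latest open slot no later than its deadline.
By profit: B(d2,62), G(d1,61), D(d2,49), C(d2,46), F(d2,22), A(d2,15), E(d1,13)
B→slot 2; G→slot 1; D skipped; C skipped; F skipped; A skipped; E skipped.
2 of 7 scheduled.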